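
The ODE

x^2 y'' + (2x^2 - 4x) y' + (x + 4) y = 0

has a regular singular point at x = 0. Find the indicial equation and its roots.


Divide by x^2 to reach normal form y'' + P_1(x) y' + P_2(x) y = 0 with P_1(x) = 2 - 4/x and P_2(x) = 1/x + 4/x^2.
x = 0 is a singular point because the y'-coefficient 2 - 4/x has a pole at x = 0 and the y-coefficient 1/x + 4/x^2 has a pole at x = 0.
It is a regular singular point because x P_1(x) = p(x) = 2x - 4 and x^2 P_2(x) = q(x) = x + 4 are polynomials, hence analytic at x = 0.
p(0) = -4,  q(0) = 4.
Indicial equation: r(r-1) + p(0) r + q(0) = 0, i.e. r^2 + (p(0) - 1) r + q(0) = 0, i.e. r^2 - 5 r + 4 = 0.
Discriminant: (-5)^2 - 4(4) = 9, so r = (5 ± 3)/2.
Solving: r_1 = 4, r_2 = 1.

indicial: r^2 - 5 r + 4 = 0; roots r_1 = 4, r_2 = 1


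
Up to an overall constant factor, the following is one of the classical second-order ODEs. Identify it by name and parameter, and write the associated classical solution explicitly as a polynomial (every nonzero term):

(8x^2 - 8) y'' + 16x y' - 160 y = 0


All three coefficients share the factor -8; dividing through by -8 gives  (1 - x^2) y'' - 2x y' + 20 y = 0.
This matches the Legendre equation (1 - x^2) y'' - 2x y' + n(n+1) y = 0 (note the -2x y' term) with n(n+1) = 20, so n = 4; the polynomial solution is P_4(x).
With y = sum_k a_k x^k, matching x^k gives (k+2)(k+1) a_{k+2} = [k(k+1) - n(n+1)] a_k = (k - 4)(k + 5) a_k. The right side vanishes at k = 4, so the series with the parity of 4 terminates at degree 4.
Standard normalization (P_n(1) = 1): leading coefficient (2n)!/(2^n (n!)^2) = 40320/(16*576) = 35/8, so a_4 = 35/8. Work downward with a_k = (k+1)(k+2) a_{k+2} / ((k - 4)(k + 5)):
  a_2 = (3)(4)(35/8) / ((2 - 4)(2 + 5)) = (105/2)/(-14) = -15/4
  a_0 = (1)(2)(-15/4) / ((0 - 4)(0 + 5)) = (-15/2)/(-20) = 3/8
Hence P_4(x) = 35 x^4/8 - 15 x^2/4 + 3/8.

P_4(x); series = 35 x^4/8 - 15 x^2/4 + 3/8


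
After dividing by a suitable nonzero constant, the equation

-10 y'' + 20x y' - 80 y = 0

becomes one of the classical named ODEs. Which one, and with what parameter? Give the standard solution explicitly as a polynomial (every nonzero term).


All three coefficients share the factor -10; dividing through by -10 gives  y'' - 2x y' + 8 y = 0.
This matches the Hermite equation y'' - 2x y' + 2n y = 0 with 2n = 8, so n = 4; the polynomial solution is H_4(x).
With y = sum_k a_k x^k, matching x^k gives (k+2)(k+1) a_{k+2} = 2(k - n) a_k = 2(k - 4) a_k. The right side vanishes at k = 4, so the series with the parity of 4 terminates at degree 4.
Standard normalization: leading coefficient of H_n is 2^n, so a_4 = 2^4 = 16. Work downward with a_k = (k+1)(k+2) a_{k+2} / (2(k - n)):
  a_2 = (3)(4)(16) / (2(2 - 4)) = 192/(-4) = -48
  a_0 = (1)(2)(-48) / (2(0 - 4)) = -96/(-8) = 12
Hence H_4(x) = 16 x^4 - 48 x^2 + 12.

H_4(x); series = 16 x^4 - 48 x^2 + 12


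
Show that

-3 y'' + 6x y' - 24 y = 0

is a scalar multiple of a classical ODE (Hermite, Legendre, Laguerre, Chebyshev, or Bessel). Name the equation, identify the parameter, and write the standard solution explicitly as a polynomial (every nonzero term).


All three coefficients share the factor -3; dividing through by -3 gives  y'' - 2x y' + 8 y = 0.
This matches the Hermite equation y'' - 2x y' + 2n y = 0 with 2n = 8, so n = 4; the polynomial solution is H_4(x).
With y = sum_k a_k x^k, matching x^k gives (k+2)(k+1) a_{k+2} = 2(k - n) a_k = 2(k - 4) a_k. The right side vanishes at k = 4, so the series with the parity of 4 terminates at degree 4.
Standard normalization: leading coefficient of H_n is 2^n, so a_4 = 2^4 = 16. Work downward with a_k = (k+1)(k+2) a_{k+2} / (2(k - n)):
  a_2 = (3)(4)(16) / (2(2 - 4)) = 192/(-4) = -48
  a_0 = (1)(2)(-48) / (2(0 - 4)) = -96/(-8) = 12
Hence H_4(x) = 16 x^4 - 48 x^2 + 12.

H_4(x); series = 16 x^4 - 48 x^2 + 12


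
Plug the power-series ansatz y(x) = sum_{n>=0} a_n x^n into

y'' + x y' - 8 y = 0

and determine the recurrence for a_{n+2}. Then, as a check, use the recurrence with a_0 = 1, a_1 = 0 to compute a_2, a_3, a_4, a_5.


Substitute y = sum_n a_n x^n.
y''(x) has coefficient (n+2)(n+1) a_{n+2} at x^n;
x y'(x) has coefficient n a_n at x^n (shift);
-8 y(x) has coefficient -8 a_n at x^n.
Matching x^n: (n+2)(n+1) a_{n+2} + (n - 8) a_n = 0.
Thus a_{n+2} = (-n + 8) / ((n+1)(n+2)) * a_n.

Check with a_0 = 1, a_1 = 0 (apply the recurrence for n = 0, 1, 2, 3): a_0 = 1, a_1 = 0, a_2 = 4, a_3 = 0, a_4 = 2, a_5 = 0.

a_(n+2) = (-n + 8) / ((n+1)(n+2)) * a_n; check: a_0 = 1, a_1 = 0, a_2 = 4, a_3 = 0, a_4 = 2, a_5 = 0


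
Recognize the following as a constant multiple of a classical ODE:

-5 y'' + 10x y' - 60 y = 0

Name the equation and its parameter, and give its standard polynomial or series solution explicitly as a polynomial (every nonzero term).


All three coefficients share the factor -5; dividing through by -5 gives  y'' - 2x y' + 12 y = 0.
This matches the Hermite equation y'' - 2x y' + 2n y = 0 with 2n = 12, so n = 6; the polynomial solution is H_6(x).
With y = sum_k a_k x^k, matching x^k gives (k+2)(k+1) a_{k+2} = 2(k - n) a_k = 2(k - 6) a_k. The right side vanishes at k = 6, so the series with the parity of 6 terminates at degree 6.
Standard normalization: leading coefficient of H_n is 2^n, so a_6 = 2^6 = 64. Work downward with a_k = (k+1)(k+2) a_{k+2} / (2(k - n)):
  a_4 = (5)(6)(64) / (2(4 - 6)) = 1920/(-4) = -480
  a_2 = (3)(4)(-480) / (2(2 - 6)) = -5760/(-8) = 720
  a_0 = (1)(2)(720) / (2(0 - 6)) = 1440/(-12) = -120
Hence H_6(x) = 64 x^6 - 480 x^4 + 720 x^2 - 120.

H_6(x); series = 64 x^6 - 480 x^4 + 720 x^2 - 120


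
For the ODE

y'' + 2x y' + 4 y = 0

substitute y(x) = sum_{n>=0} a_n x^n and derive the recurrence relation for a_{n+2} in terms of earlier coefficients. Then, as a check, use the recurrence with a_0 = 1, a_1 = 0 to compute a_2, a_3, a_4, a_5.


Substitute y = sum_n a_n x^n.
y''(x) has coefficient (n+2)(n+1) a_{n+2} at x^n;
2 x y'(x) has coefficient 2 n a_n at x^n (shift);
4 y(x) has coefficient 4 a_n at x^n.
Matching x^n: (n+2)(n+1) a_{n+2} + (2n + 4) a_n = 0.
Thus a_{n+2} = (-2n - 4) / ((n+1)(n+2)) * a_n.

Check with a_0 = 1, a_1 = 0 (apply the recurrence for n = 0, 1, 2, 3): a_0 = 1, a_1 = 0, a_2 = -2, a_3 = 0, a_4 = 4/3, a_5 = 0.

a_(n+2) = (-2n - 4) / ((n+1)(n+2)) * a_n; check: a_0 = 1, a_1 = 0, a_2 = -2, a_3 = 0, a_4 = 4/3, a_5 = 0


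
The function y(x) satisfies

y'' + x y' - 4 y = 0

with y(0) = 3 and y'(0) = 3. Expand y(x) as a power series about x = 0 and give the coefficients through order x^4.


Ansatz: y(x) = sum_{n>=0} a_n x^n, so y'(x) = sum_{n>=1} n a_n x^(n-1) and y''(x) = sum_{n>=2} n(n-1) a_n x^(n-2).
Substitute into P(x) y'' + Q(x) y' + R(x) y = 0 with P(x) = 1, Q(x) = x, R(x) = -4, and match powers of x.
Initial conditions: a_0 = 3, a_1 = 3.
Setting the coefficient of each power of x to zero and solving order by order (substituting the coefficients already found):
  x^0: 2 a_2 - 4 a_0 = 0  ->  2 a_2 = 4 a_0 = 12  ->  a_2 = 6
  x^1: 6 a_3 - 3 a_1 = 0  ->  6 a_3 = 3 a_1 = 9  ->  a_3 = 3/2
  x^2: 12 a_4 - 2 a_2 = 0  ->  12 a_4 = 2 a_2 = 12  ->  a_4 = 1
Truncated series: y(x) = 3 + 3 x + 6 x^2 + (3/2) x^3 + x^4 + O(x^5).

a_0 = 3; a_1 = 3; a_2 = 6; a_3 = 3/2; a_4 = 1


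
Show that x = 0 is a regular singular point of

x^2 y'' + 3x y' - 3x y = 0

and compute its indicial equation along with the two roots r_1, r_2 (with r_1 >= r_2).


Divide by x^2 to reach normal form y'' + P_1(x) y' + P_2(x) y = 0 with P_1(x) = 3/x and P_2(x) = -3/x.
x = 0 is a singular point because the y'-coefficient 3/x has a pole at x = 0 and the y-coefficient -3/x has a pole at x = 0.
It is a regular singular point because x P_1(x) = p(x) = 3 and x^2 P_2(x) = q(x) = -3x are polynomials, hence analytic at x = 0.
p(0) = 3,  q(0) = 0.
Indicial equation: r(r-1) + p(0) r + q(0) = 0, i.e. r^2 + (p(0) - 1) r + q(0) = 0, i.e. r^2 + 2 r = 0.
Discriminant: (2)^2 - 4(0) = 4, so r = (-2 ± 2)/2.
Solving: r_1 = 0, r_2 = -2.

indicial: r^2 + 2 r = 0; roots r_1 = 0, r_2 = -2


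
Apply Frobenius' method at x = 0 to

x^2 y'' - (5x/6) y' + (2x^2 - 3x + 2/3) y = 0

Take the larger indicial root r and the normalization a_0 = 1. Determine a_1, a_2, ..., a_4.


Write in Frobenius form y'' + (p(x)/x) y' + (q(x)/x^2) y = 0:
  p(x) = -5/6,  q(x) = 2x^2 - 3x + 2/3.
Indicial equation: r(r-1) + (-5/6) r + (2/3) = 0 -> roots r_1 = 4/3, r_2 = 1/2.
Take r = r_1 = 4/3. Let y(x) = x^r sum_{n>=0} a_n x^n with a_0 = 1.
Substitute y = x^r sum a_n x^n and match x^{r+n}. The recurrence is
  D(n) a_n - 3 a_{n-1} + 2 a_{n-2} = 0,  where D(n) = (r+n)(r+n-1) + (-5/6)(r+n) + (2/3).
  a_n = [3 a_{n-1} - 2 a_{n-2}] / D(n).
Since the indicial polynomial factors as (r - r_1)(r - r_2), D(n) = (r_1 + n - r_1)(r_1 + n - r_2) = n(n + 5/6).
Evaluating step by step (a_0 = 1):
  n = 1: D(1) = 1(1 + 5/6) = 11/6; numerator = 3(1) = 3; a_1 = (3)/(11/6) = 18/11
  n = 2: D(2) = 2(2 + 5/6) = 17/3; numerator = 3(18/11) - 2(1) = 32/11; a_2 = (32/11)/(17/3) = 96/187
  n = 3: D(3) = 3(3 + 5/6) = 23/2; numerator = 3(96/187) - 2(18/11) = -324/187; a_3 = (-324/187)/(23/2) = -648/4301
  n = 4: D(4) = 4(4 + 5/6) = 58/3; numerator = 3(-648/4301) - 2(96/187) = -6360/4301; a_4 = (-6360/4301)/(58/3) = -9540/124729

r = 4/3; a_0 = 1; a_1 = 18/11; a_2 = 96/187; a_3 = -648/4301; a_4 = -9540/124729


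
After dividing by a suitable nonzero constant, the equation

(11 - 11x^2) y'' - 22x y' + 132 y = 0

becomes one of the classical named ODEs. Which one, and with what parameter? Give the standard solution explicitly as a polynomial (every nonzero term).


All three coefficients share the factor 11; dividing through by 11 gives  (1 - x^2) y'' - 2x y' + 12 y = 0.
This matches the Legendre equation (1 - x^2) y'' - 2x y' + n(n+1) y = 0 (note the -2x y' term) with n(n+1) = 12, so n = 3; the polynomial solution is P_3(x).
With y = sum_k a_k x^k, matching x^k gives (k+2)(k+1) a_{k+2} = [k(k+1) - n(n+1)] a_k = (k - 3)(k + 4) a_k. The right side vanishes at k = 3, so the series with the parity of 3 terminates at degree 3.
Standard normalization (P_n(1) = 1): leading coefficient (2n)!/(2^n (n!)^2) = 720/(8*36) = 5/2, so a_3 = 5/2. Work downward with a_k = (k+1)(k+2) a_{k+2} / ((k - 3)(k + 4)):
  a_1 = (2)(3)(5/2) / ((1 - 3)(1 + 4)) = 15/(-10) = -3/2
Hence P_3(x) = 5 x^3/2 - 3 x/2.

P_3(x); series = 5 x^3/2 - 3 x/2


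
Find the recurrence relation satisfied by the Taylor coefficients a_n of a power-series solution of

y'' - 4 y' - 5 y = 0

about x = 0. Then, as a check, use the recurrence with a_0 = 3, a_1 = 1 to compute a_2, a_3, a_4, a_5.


Substitute y = sum_n a_n x^n.
y''(x) has coefficient (n+2)(n+1) a_{n+2} at x^n;
-4 y'(x) has coefficient -4 (n+1) a_{n+1} at x^n;
-5 y(x) has coefficient -5 a_n at x^n.
Matching x^n: (n+2)(n+1) a_{n+2} - 4 (n+1) a_{n+1} - 5 a_n = 0.
Thus a_{n+2} = [4 (n+1) a_{n+1} + 5 a_n] / ((n+1)(n+2)).

Check with a_0 = 3, a_1 = 1 (apply the recurrence for n = 0, 1, 2, 3): a_0 = 3, a_1 = 1, a_2 = 19/2, a_3 = 27/2, a_4 = 419/24, a_5 = 2081/120.

a_(n+2) = [4 (n+1) a_(n+1) + 5 a_n] / ((n+1)(n+2)); check: a_0 = 3, a_1 = 1, a_2 = 19/2, a_3 = 27/2, a_4 = 419/24, a_5 = 2081/120


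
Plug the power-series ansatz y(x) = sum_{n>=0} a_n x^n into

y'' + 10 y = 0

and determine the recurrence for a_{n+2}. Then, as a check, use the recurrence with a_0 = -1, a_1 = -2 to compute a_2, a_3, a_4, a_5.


Substitute y = sum_n a_n x^n into y'' + (const) y = 0.
y''(x) = sum_{n>=0} (n+2)(n+1) a_{n+2} x^n.
The ODE becomes sum_n [(n+2)(n+1) a_{n+2} + 10 a_n] x^n = 0.
Setting each coefficient to zero gives the recurrence:
  (n+2)(n+1) a_{n+2} + 10 a_n = 0,
  a_{n+2} = -10 / ((n+1)(n+2)) a_n.

Check with a_0 = -1, a_1 = -2 (apply the recurrence for n = 0, 1, 2, 3): a_0 = -1, a_1 = -2, a_2 = 5, a_3 = 10/3, a_4 = -25/6, a_5 = -5/3.

a_{n+2} = -10/((n+1)(n+2)) * a_n; check: a_0 = -1, a_1 = -2, a_2 = 5, a_3 = 10/3, a_4 = -25/6, a_5 = -5/3


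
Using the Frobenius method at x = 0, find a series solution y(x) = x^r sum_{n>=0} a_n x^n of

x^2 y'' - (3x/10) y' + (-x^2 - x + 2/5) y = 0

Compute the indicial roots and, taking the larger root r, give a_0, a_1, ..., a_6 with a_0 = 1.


Write in Frobenius form y'' + (p(x)/x) y' + (q(x)/x^2) y = 0:
  p(x) = -3/10,  q(x) = -x^2 - x + 2/5.
Indicial equation: r(r-1) + (-3/10) r + (2/5) = 0 -> roots r_1 = 4/5, r_2 = 1/2.
Take r = r_1 = 4/5. Let y(x) = x^r sum_{n>=0} a_n x^n with a_0 = 1.
Substitute y = x^r sum a_n x^n and match x^{r+n}. The recurrence is
  D(n) a_n - 1 a_{n-1} - 1 a_{n-2} = 0,  where D(n) = (r+n)(r+n-1) + (-3/10)(r+n) + (2/5).
  a_n = [1 a_{n-1} + 1 a_{n-2}] / D(n).
Since the indicial polynomial factors as (r - r_1)(r - r_2), D(n) = (r_1 + n - r_1)(r_1 + n - r_2) = n(n + 3/10).
Evaluating step by step (a_0 = 1):
  n = 1: D(1) = 1(1 + 3/10) = 13/10; numerator = 1(1) = 1; a_1 = (1)/(13/10) = 10/13
  n = 2: D(2) = 2(2 + 3/10) = 23/5; numerator = 1(10/13) + 1(1) = 23/13; a_2 = (23/13)/(23/5) = 5/13
  n = 3: D(3) = 3(3 + 3/10) = 99/10; numerator = 1(5/13) + 1(10/13) = 15/13; a_3 = (15/13)/(99/10) = 50/429
  n = 4: D(4) = 4(4 + 3/10) = 86/5; numerator = 1(50/429) + 1(5/13) = 215/429; a_4 = (215/429)/(86/5) = 25/858
  n = 5: D(5) = 5(5 + 3/10) = 53/2; numerator = 1(25/858) + 1(50/429) = 125/858; a_5 = (125/858)/(53/2) = 125/22737
  n = 6: D(6) = 6(6 + 3/10) = 189/5; numerator = 1(125/22737) + 1(25/858) = 525/15158; a_6 = (525/15158)/(189/5) = 125/136422

r = 4/5; a_0 = 1; a_1 = 10/13; a_2 = 5/13; a_3 = 50/429; a_4 = 25/858; a_5 = 125/22737; a_6 = 125/136422


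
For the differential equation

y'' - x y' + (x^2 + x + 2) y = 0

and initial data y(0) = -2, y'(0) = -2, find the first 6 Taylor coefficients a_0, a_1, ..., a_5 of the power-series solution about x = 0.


Ansatz: y(x) = sum_{n>=0} a_n x^n, so y'(x) = sum_{n>=1} n a_n x^(n-1) and y''(x) = sum_{n>=2} n(n-1) a_n x^(n-2).
Substitute into P(x) y'' + Q(x) y' + R(x) y = 0 with P(x) = 1, Q(x) = -x, R(x) = x^2 + x + 2, and match powers of x.
Initial conditions: a_0 = -2, a_1 = -2.
Setting the coefficient of each power of x to zero and solving order by order (substituting the coefficients already found):
  x^0: 2 a_2 + 2 a_0 = 0  ->  2 a_2 = -2 a_0 = 4  ->  a_2 = 2
  x^1: 6 a_3 + a_1 + a_0 = 0  ->  6 a_3 = -a_1 - a_0 = 4  ->  a_3 = 2/3
  x^2: 12 a_4 + a_1 + a_0 = 0  ->  12 a_4 = -a_1 - a_0 = 4  ->  a_4 = 1/3
  x^3: 20 a_5 - a_3 + a_2 + a_1 = 0  ->  20 a_5 = a_3 - a_2 - a_1 = 2/3  ->  a_5 = 1/30
Truncated series: y(x) = -2 - 2 x + 2 x^2 + (2/3) x^3 + (1/3) x^4 + (1/30) x^5 + O(x^6).

a_0 = -2; a_1 = -2; a_2 = 2; a_3 = 2/3; a_4 = 1/3; a_5 = 1/30


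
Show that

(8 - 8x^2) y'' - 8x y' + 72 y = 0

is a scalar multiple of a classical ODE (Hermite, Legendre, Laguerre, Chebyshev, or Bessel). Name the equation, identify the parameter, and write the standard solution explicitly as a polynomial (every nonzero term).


All three coefficients share the factor 8; dividing through by 8 gives  (1 - x^2) y'' - x y' + 9 y = 0.
This matches the Chebyshev equation (1 - x^2) y'' - x y' + n^2 y = 0 (note the -x y' term, not -2x y') with n^2 = 9, so n = 3; the polynomial solution is T_3(x).
With y = sum_k a_k x^k, matching x^k gives (k+2)(k+1) a_{k+2} = (k^2 - n^2) a_k = (k - 3)(k + 3) a_k. The right side vanishes at k = 3, so the series with the parity of 3 terminates at degree 3.
Standard normalization: leading coefficient of T_n is 2^(n-1), so a_3 = 2^2 = 4. Work downward with a_k = (k+1)(k+2) a_{k+2} / ((k - 3)(k + 3)):
  a_1 = (2)(3)(4) / ((1 - 3)(1 + 3)) = 24/(-8) = -3
Hence T_3(x) = 4 x^3 - 3 x.

T_3(x); series = 4 x^3 - 3 x


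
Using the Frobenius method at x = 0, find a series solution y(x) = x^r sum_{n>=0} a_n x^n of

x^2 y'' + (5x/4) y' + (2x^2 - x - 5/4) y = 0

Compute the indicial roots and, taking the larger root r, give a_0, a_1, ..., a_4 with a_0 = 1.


Write in Frobenius form y'' + (p(x)/x) y' + (q(x)/x^2) y = 0:
  p(x) = 5/4,  q(x) = 2x^2 - x - 5/4.
Indicial equation: r(r-1) + (5/4) r + (-5/4) = 0 -> roots r_1 = 1, r_2 = -5/4.
Take r = r_1 = 1. Let y(x) = x^r sum_{n>=0} a_n x^n with a_0 = 1.
Substitute y = x^r sum a_n x^n and match x^{r+n}. The recurrence is
  D(n) a_n - 1 a_{n-1} + 2 a_{n-2} = 0,  where D(n) = (r+n)(r+n-1) + (5/4)(r+n) + (-5/4).
  a_n = [1 a_{n-1} - 2 a_{n-2}] / D(n).
Since the indicial polynomial factors as (r - r_1)(r - r_2), D(n) = (r_1 + n - r_1)(r_1 + n - r_2) = n(n + 9/4).
Evaluating step by step (a_0 = 1):
  n = 1: D(1) = 1(1 + 9/4) = 13/4; numerator = 1(1) = 1; a_1 = (1)/(13/4) = 4/13
  n = 2: D(2) = 2(2 + 9/4) = 17/2; numerator = 1(4/13) - 2(1) = -22/13; a_2 = (-22/13)/(17/2) = -44/221
  n = 3: D(3) = 3(3 + 9/4) = 63/4; numerator = 1(-44/221) - 2(4/13) = -180/221; a_3 = (-180/221)/(63/4) = -80/1547
  n = 4: D(4) = 4(4 + 9/4) = 25; numerator = 1(-80/1547) - 2(-44/221) = 536/1547; a_4 = (536/1547)/(25) = 536/38675

r = 1; a_0 = 1; a_1 = 4/13; a_2 = -44/221; a_3 = -80/1547; a_4 = 536/38675


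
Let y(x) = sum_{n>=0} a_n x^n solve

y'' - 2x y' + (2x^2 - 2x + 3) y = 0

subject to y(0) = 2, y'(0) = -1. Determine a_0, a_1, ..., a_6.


Ansatz: y(x) = sum_{n>=0} a_n x^n, so y'(x) = sum_{n>=1} n a_n x^(n-1) and y''(x) = sum_{n>=2} n(n-1) a_n x^(n-2).
Substitute into P(x) y'' + Q(x) y' + R(x) y = 0 with P(x) = 1, Q(x) = -2x, R(x) = 2x^2 - 2x + 3, and match powers of x.
Initial conditions: a_0 = 2, a_1 = -1.
Setting the coefficient of each power of x to zero and solving order by order (substituting the coefficients already found):
  x^0: 2 a_2 + 3 a_0 = 0  ->  2 a_2 = -3 a_0 = -6  ->  a_2 = -3
  x^1: 6 a_3 + a_1 - 2 a_0 = 0  ->  6 a_3 = -a_1 + 2 a_0 = 5  ->  a_3 = 5/6
  x^2: 12 a_4 - a_2 - 2 a_1 + 2 a_0 = 0  ->  12 a_4 = a_2 + 2 a_1 - 2 a_0 = -9  ->  a_4 = -3/4
  x^3: 20 a_5 - 3 a_3 - 2 a_2 + 2 a_1 = 0  ->  20 a_5 = 3 a_3 + 2 a_2 - 2 a_1 = -3/2  ->  a_5 = -3/40
  x^4: 30 a_6 - 5 a_4 - 2 a_3 + 2 a_2 = 0  ->  30 a_6 = 5 a_4 + 2 a_3 - 2 a_2 = 47/12  ->  a_6 = 47/360
Truncated series: y(x) = 2 - x - 3 x^2 + (5/6) x^3 - (3/4) x^4 - (3/40) x^5 + (47/360) x^6 + O(x^7).

a_0 = 2; a_1 = -1; a_2 = -3; a_3 = 5/6; a_4 = -3/4; a_5 = -3/40; a_6 = 47/360


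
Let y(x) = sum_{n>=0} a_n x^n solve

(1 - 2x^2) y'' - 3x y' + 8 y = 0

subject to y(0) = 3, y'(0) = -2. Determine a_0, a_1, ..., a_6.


Ansatz: y(x) = sum_{n>=0} a_n x^n, so y'(x) = sum_{n>=1} n a_n x^(n-1) and y''(x) = sum_{n>=2} n(n-1) a_n x^(n-2).
Substitute into P(x) y'' + Q(x) y' + R(x) y = 0 with P(x) = 1 - 2x^2, Q(x) = -3x, R(x) = 8, and match powers of x.
Initial conditions: a_0 = 3, a_1 = -2.
Setting the coefficient of each power of x to zero and solving order by order (substituting the coefficients already found):
  x^0: 2 a_2 + 8 a_0 = 0  ->  2 a_2 = -8 a_0 = -24  ->  a_2 = -12
  x^1: 6 a_3 + 5 a_1 = 0  ->  6 a_3 = -5 a_1 = 10  ->  a_3 = 5/3
  x^2: 12 a_4 - 2 a_2 = 0  ->  12 a_4 = 2 a_2 = -24  ->  a_4 = -2
  x^3: 20 a_5 - 13 a_3 = 0  ->  20 a_5 = 13 a_3 = 65/3  ->  a_5 = 13/12
  x^4: 30 a_6 - 28 a_4 = 0  ->  30 a_6 = 28 a_4 = -56  ->  a_6 = -28/15
Truncated series: y(x) = 3 - 2 x - 12 x^2 + (5/3) x^3 - 2 x^4 + (13/12) x^5 - (28/15) x^6 + O(x^7).

a_0 = 3; a_1 = -2; a_2 = -12; a_3 = 5/3; a_4 = -2; a_5 = 13/12; a_6 = -28/15


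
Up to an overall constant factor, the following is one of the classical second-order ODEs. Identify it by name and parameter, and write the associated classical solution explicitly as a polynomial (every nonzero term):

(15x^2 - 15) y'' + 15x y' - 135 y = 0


All three coefficients share the factor -15; dividing through by -15 gives  (1 - x^2) y'' - x y' + 9 y = 0.
This matches the Chebyshev equation (1 - x^2) y'' - x y' + n^2 y = 0 (note the -x y' term, not -2x y') with n^2 = 9, so n = 3; the polynomial solution is T_3(x).
With y = sum_k a_k x^k, matching x^k gives (k+2)(k+1) a_{k+2} = (k^2 - n^2) a_k = (k - 3)(k + 3) a_k. The right side vanishes at k = 3, so the series with the parity of 3 terminates at degree 3.
Standard normalization: leading coefficient of T_n is 2^(n-1), so a_3 = 2^2 = 4. Work downward with a_k = (k+1)(k+2) a_{k+2} / ((k - 3)(k + 3)):
  a_1 = (2)(3)(4) / ((1 - 3)(1 + 3)) = 24/(-8) = -3
Hence T_3(x) = 4 x^3 - 3 x.

T_3(x); series = 4 x^3 - 3 x


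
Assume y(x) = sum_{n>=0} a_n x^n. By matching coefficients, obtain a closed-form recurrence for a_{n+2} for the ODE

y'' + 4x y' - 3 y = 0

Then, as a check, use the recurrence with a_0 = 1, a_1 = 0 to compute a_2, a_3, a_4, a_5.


Substitute y = sum_n a_n x^n.
y''(x) has coefficient (n+2)(n+1) a_{n+2} at x^n;
4 x y'(x) has coefficient 4 n a_n at x^n (shift);
-3 y(x) has coefficient -3 a_n at x^n.
Matching x^n: (n+2)(n+1) a_{n+2} + (4n - 3) a_n = 0.
Thus a_{n+2} = (-4n + 3) / ((n+1)(n+2)) * a_n.

Check with a_0 = 1, a_1 = 0 (apply the recurrence for n = 0, 1, 2, 3): a_0 = 1, a_1 = 0, a_2 = 3/2, a_3 = 0, a_4 = -5/8, a_5 = 0.

a_(n+2) = (-4n + 3) / ((n+1)(n+2)) * a_n; check: a_0 = 1, a_1 = 0, a_2 = 3/2, a_3 = 0, a_4 = -5/8, a_5 = 0


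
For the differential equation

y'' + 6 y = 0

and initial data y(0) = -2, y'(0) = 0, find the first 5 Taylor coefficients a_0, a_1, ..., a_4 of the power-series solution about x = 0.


Ansatz: y(x) = sum_{n>=0} a_n x^n, so y'(x) = sum_{n>=1} n a_n x^(n-1) and y''(x) = sum_{n>=2} n(n-1) a_n x^(n-2).
Substitute into P(x) y'' + Q(x) y' + R(x) y = 0 with P(x) = 1, Q(x) = 0, R(x) = 6, and match powers of x.
Initial conditions: a_0 = -2, a_1 = 0.
Setting the coefficient of each power of x to zero and solving order by order (substituting the coefficients already found):
  x^0: 2 a_2 + 6 a_0 = 0  ->  2 a_2 = -6 a_0 = 12  ->  a_2 = 6
  x^1: 6 a_3 + 6 a_1 = 0  ->  6 a_3 = -6 a_1 = 0  ->  a_3 = 0
  x^2: 12 a_4 + 6 a_2 = 0  ->  12 a_4 = -6 a_2 = -36  ->  a_4 = -3
Truncated series: y(x) = -2 + 6 x^2 - 3 x^4 + O(x^5).

a_0 = -2; a_1 = 0; a_2 = 6; a_3 = 0; a_4 = -3


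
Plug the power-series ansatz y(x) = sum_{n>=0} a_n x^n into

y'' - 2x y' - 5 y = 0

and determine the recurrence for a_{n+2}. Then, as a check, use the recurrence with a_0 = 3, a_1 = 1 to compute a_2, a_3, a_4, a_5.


Substitute y = sum_n a_n x^n.
y''(x) has coefficient (n+2)(n+1) a_{n+2} at x^n;
-2 x y'(x) has coefficient -2 n a_n at x^n (shift);
-5 y(x) has coefficient -5 a_n at x^n.
Matching x^n: (n+2)(n+1) a_{n+2} + (-2n - 5) a_n = 0.
Thus a_{n+2} = (2n + 5) / ((n+1)(n+2)) * a_n.

Check with a_0 = 3, a_1 = 1 (apply the recurrence for n = 0, 1, 2, 3): a_0 = 3, a_1 = 1, a_2 = 15/2, a_3 = 7/6, a_4 = 45/8, a_5 = 77/120.

a_(n+2) = (2n + 5) / ((n+1)(n+2)) * a_n; check: a_0 = 3, a_1 = 1, a_2 = 15/2, a_3 = 7/6, a_4 = 45/8, a_5 = 77/120


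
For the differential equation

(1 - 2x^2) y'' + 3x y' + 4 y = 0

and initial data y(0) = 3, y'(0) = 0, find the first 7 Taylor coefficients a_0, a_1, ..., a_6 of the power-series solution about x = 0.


Ansatz: y(x) = sum_{n>=0} a_n x^n, so y'(x) = sum_{n>=1} n a_n x^(n-1) and y''(x) = sum_{n>=2} n(n-1) a_n x^(n-2).
Substitute into P(x) y'' + Q(x) y' + R(x) y = 0 with P(x) = 1 - 2x^2, Q(x) = 3x, R(x) = 4, and match powers of x.
Initial conditions: a_0 = 3, a_1 = 0.
Setting the coefficient of each power of x to zero and solving order by order (substituting the coefficients already found):
  x^0: 2 a_2 + 4 a_0 = 0  ->  2 a_2 = -4 a_0 = -12  ->  a_2 = -6
  x^1: 6 a_3 + 7 a_1 = 0  ->  6 a_3 = -7 a_1 = 0  ->  a_3 = 0
  x^2: 12 a_4 + 6 a_2 = 0  ->  12 a_4 = -6 a_2 = 36  ->  a_4 = 3
  x^3: 20 a_5 + a_3 = 0  ->  20 a_5 = -a_3 = 0  ->  a_5 = 0
  x^4: 30 a_6 - 8 a_4 = 0  ->  30 a_6 = 8 a_4 = 24  ->  a_6 = 4/5
Truncated series: y(x) = 3 - 6 x^2 + 3 x^4 + (4/5) x^6 + O(x^7).

a_0 = 3; a_1 = 0; a_2 = -6; a_3 = 0; a_4 = 3; a_5 = 0; a_6 = 4/5


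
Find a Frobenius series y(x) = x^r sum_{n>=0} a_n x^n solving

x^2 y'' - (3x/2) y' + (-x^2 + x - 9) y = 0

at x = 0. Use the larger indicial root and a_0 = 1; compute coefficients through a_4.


Write in Frobenius form y'' + (p(x)/x) y' + (q(x)/x^2) y = 0:
  p(x) = -3/2,  q(x) = -x^2 + x - 9.
Indicial equation: r(r-1) + (-3/2) r + (-9) = 0 -> roots r_1 = 9/2, r_2 = -2.
Take r = r_1 = 9/2. Let y(x) = x^r sum_{n>=0} a_n x^n with a_0 = 1.
Substitute y = x^r sum a_n x^n and match x^{r+n}. The recurrence is
  D(n) a_n + 1 a_{n-1} - 1 a_{n-2} = 0,  where D(n) = (r+n)(r+n-1) + (-3/2)(r+n) + (-9).
  a_n = [-1 a_{n-1} + 1 a_{n-2}] / D(n).
Since the indicial polynomial factors as (r - r_1)(r - r_2), D(n) = (r_1 + n - r_1)(r_1 + n - r_2) = n(n + 13/2).
Evaluating step by step (a_0 = 1):
  n = 1: D(1) = 1(1 + 13/2) = 15/2; numerator = -1(1) = -1; a_1 = (-1)/(15/2) = -2/15
  n = 2: D(2) = 2(2 + 13/2) = 17; numerator = -1(-2/15) + 1(1) = 17/15; a_2 = (17/15)/(17) = 1/15
  n = 3: D(3) = 3(3 + 13/2) = 57/2; numerator = -1(1/15) + 1(-2/15) = -1/5; a_3 = (-1/5)/(57/2) = -2/285
  n = 4: D(4) = 4(4 + 13/2) = 42; numerator = -1(-2/285) + 1(1/15) = 7/95; a_4 = (7/95)/(42) = 1/570

r = 9/2; a_0 = 1; a_1 = -2/15; a_2 = 1/15; a_3 = -2/285; a_4 = 1/570


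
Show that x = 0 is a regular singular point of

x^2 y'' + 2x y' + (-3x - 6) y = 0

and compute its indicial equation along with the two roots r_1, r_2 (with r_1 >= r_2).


Divide by x^2 to reach normal form y'' + P_1(x) y' + P_2(x) y = 0 with P_1(x) = 2/x and P_2(x) = -3/x - 6/x^2.
x = 0 is a singular point because the y'-coefficient 2/x has a pole at x = 0 and the y-coefficient -3/x - 6/x^2 has a pole at x = 0.
It is a regular singular point because x P_1(x) = p(x) = 2 and x^2 P_2(x) = q(x) = -3x - 6 are polynomials, hence analytic at x = 0.
p(0) = 2,  q(0) = -6.
Indicial equation: r(r-1) + p(0) r + q(0) = 0, i.e. r^2 + (p(0) - 1) r + q(0) = 0, i.e. r^2 + 1 r - 6 = 0.
Discriminant: (1)^2 - 4(-6) = 25, so r = (-1 ± 5)/2.
Solving: r_1 = 2, r_2 = -3.

indicial: r^2 + 1 r - 6 = 0; roots r_1 = 2, r_2 = -3


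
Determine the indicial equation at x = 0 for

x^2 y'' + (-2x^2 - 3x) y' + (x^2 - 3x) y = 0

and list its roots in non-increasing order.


Divide by x^2 to reach normal form y'' + P_1(x) y' + P_2(x) y = 0 with P_1(x) = -2 - 3/x and P_2(x) = 1 - 3/x.
x = 0 is a singular point because the y'-coefficient -2 - 3/x has a pole at x = 0 and the y-coefficient 1 - 3/x has a pole at x = 0.
It is a regular singular point because x P_1(x) = p(x) = -2x - 3 and x^2 P_2(x) = q(x) = x^2 - 3x are polynomials, hence analytic at x = 0.
p(0) = -3,  q(0) = 0.
Indicial equation: r(r-1) + p(0) r + q(0) = 0, i.e. r^2 + (p(0) - 1) r + q(0) = 0, i.e. r^2 - 4 r = 0.
Discriminant: (-4)^2 - 4(0) = 16, so r = (4 ± 4)/2.
Solving: r_1 = 4, r_2 = 0.

indicial: r^2 - 4 r = 0; roots r_1 = 4, r_2 = 0


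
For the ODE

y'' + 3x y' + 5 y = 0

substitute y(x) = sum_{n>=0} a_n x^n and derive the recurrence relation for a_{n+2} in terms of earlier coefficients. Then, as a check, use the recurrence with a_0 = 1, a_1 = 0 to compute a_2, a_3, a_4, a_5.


Substitute y = sum_n a_n x^n.
y''(x) has coefficient (n+2)(n+1) a_{n+2} at x^n;
3 x y'(x) has coefficient 3 n a_n at x^n (shift);
5 y(x) has coefficient 5 a_n at x^n.
Matching x^n: (n+2)(n+1) a_{n+2} + (3n + 5) a_n = 0.
Thus a_{n+2} = (-3n - 5) / ((n+1)(n+2)) * a_n.

Check with a_0 = 1, a_1 = 0 (apply the recurrence for n = 0, 1, 2, 3): a_0 = 1, a_1 = 0, a_2 = -5/2, a_3 = 0, a_4 = 55/24, a_5 = 0.

a_(n+2) = (-3n - 5) / ((n+1)(n+2)) * a_n; check: a_0 = 1, a_1 = 0, a_2 = -5/2, a_3 = 0, a_4 = 55/24, a_5 = 0


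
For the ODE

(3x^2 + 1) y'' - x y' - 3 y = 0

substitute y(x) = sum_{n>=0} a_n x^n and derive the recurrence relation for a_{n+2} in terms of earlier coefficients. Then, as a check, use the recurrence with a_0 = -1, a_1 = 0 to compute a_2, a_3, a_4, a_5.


Substitute y = sum_n a_n x^n.
(1 + 3 x^2) y'' contributes (n+2)(n+1) a_{n+2} + 3 n(n-1) a_n at x^n.
-x y'(x) contributes -n a_n at x^n.
-3 y(x) contributes -3 a_n at x^n.
Matching x^n: (n+2)(n+1) a_{n+2} + (3 n(n-1) - n - 3) a_n = 0.
Thus a_{n+2} = (-3 n(n-1) + n + 3) / ((n+1)(n+2)) * a_n.

Check with a_0 = -1, a_1 = 0 (apply the recurrence for n = 0, 1, 2, 3): a_0 = -1, a_1 = 0, a_2 = -3/2, a_3 = 0, a_4 = 1/8, a_5 = 0.

a_(n+2) = (-3 n(n-1) + n + 3) / ((n+1)(n+2)) * a_n; check: a_0 = -1, a_1 = 0, a_2 = -3/2, a_3 = 0, a_4 = 1/8, a_5 = 0


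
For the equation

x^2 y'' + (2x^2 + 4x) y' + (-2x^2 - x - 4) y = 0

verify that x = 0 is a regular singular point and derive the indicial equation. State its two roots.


Divide by x^2 to reach normal form y'' + P_1(x) y' + P_2(x) y = 0 with P_1(x) = 2 + 4/x and P_2(x) = -2 - 1/x - 4/x^2.
x = 0 is a singular point because the y'-coefficient 2 + 4/x has a pole at x = 0 and the y-coefficient -2 - 1/x - 4/x^2 has a pole at x = 0.
It is a regular singular point because x P_1(x) = p(x) = 2x + 4 and x^2 P_2(x) = q(x) = -2x^2 - x - 4 are polynomials, hence analytic at x = 0.
p(0) = 4,  q(0) = -4.
Indicial equation: r(r-1) + p(0) r + q(0) = 0, i.e. r^2 + (p(0) - 1) r + q(0) = 0, i.e. r^2 + 3 r - 4 = 0.
Discriminant: (3)^2 - 4(-4) = 25, so r = (-3 ± 5)/2.
Solving: r_1 = 1, r_2 = -4.

indicial: r^2 + 3 r - 4 = 0; roots r_1 = 1, r_2 = -4


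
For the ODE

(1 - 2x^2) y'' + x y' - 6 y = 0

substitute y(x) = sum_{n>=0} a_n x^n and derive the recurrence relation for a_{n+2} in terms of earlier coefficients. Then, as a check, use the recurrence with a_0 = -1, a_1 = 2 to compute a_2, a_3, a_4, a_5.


Substitute y = sum_n a_n x^n.
(1 - 2 x^2) y'' contributes (n+2)(n+1) a_{n+2} - 2 n(n-1) a_n at x^n.
x y'(x) contributes n a_n at x^n.
-6 y(x) contributes -6 a_n at x^n.
Matching x^n: (n+2)(n+1) a_{n+2} + (-2 n(n-1) + n - 6) a_n = 0.
Thus a_{n+2} = (2 n(n-1) - n + 6) / ((n+1)(n+2)) * a_n.

Check with a_0 = -1, a_1 = 2 (apply the recurrence for n = 0, 1, 2, 3): a_0 = -1, a_1 = 2, a_2 = -3, a_3 = 5/3, a_4 = -2, a_5 = 5/4.

a_(n+2) = (2 n(n-1) - n + 6) / ((n+1)(n+2)) * a_n; check: a_0 = -1, a_1 = 2, a_2 = -3, a_3 = 5/3, a_4 = -2, a_5 = 5/4


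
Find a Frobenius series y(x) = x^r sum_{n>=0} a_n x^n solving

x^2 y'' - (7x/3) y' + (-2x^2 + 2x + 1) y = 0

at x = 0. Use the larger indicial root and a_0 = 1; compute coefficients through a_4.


Write in Frobenius form y'' + (p(x)/x) y' + (q(x)/x^2) y = 0:
  p(x) = -7/3,  q(x) = -2x^2 + 2x + 1.
Indicial equation: r(r-1) + (-7/3) r + (1) = 0 -> roots r_1 = 3, r_2 = 1/3.
Take r = r_1 = 3. Let y(x) = x^r sum_{n>=0} a_n x^n with a_0 = 1.
Substitute y = x^r sum a_n x^n and match x^{r+n}. The recurrence is
  D(n) a_n + 2 a_{n-1} - 2 a_{n-2} = 0,  where D(n) = (r+n)(r+n-1) + (-7/3)(r+n) + (1).
  a_n = [-2 a_{n-1} + 2 a_{n-2}] / D(n).
Since the indicial polynomial factors as (r - r_1)(r - r_2), D(n) = (r_1 + n - r_1)(r_1 + n - r_2) = n(n + 8/3).
Evaluating step by step (a_0 = 1):
  n = 1: D(1) = 1(1 + 8/3) = 11/3; numerator = -2(1) = -2; a_1 = (-2)/(11/3) = -6/11
  n = 2: D(2) = 2(2 + 8/3) = 28/3; numerator = -2(-6/11) + 2(1) = 34/11; a_2 = (34/11)/(28/3) = 51/154
  n = 3: D(3) = 3(3 + 8/3) = 17; numerator = -2(51/154) + 2(-6/11) = -135/77; a_3 = (-135/77)/(17) = -135/1309
  n = 4: D(4) = 4(4 + 8/3) = 80/3; numerator = -2(-135/1309) + 2(51/154) = 1137/1309; a_4 = (1137/1309)/(80/3) = 3411/104720

r = 3; a_0 = 1; a_1 = -6/11; a_2 = 51/154; a_3 = -135/1309; a_4 = 3411/104720


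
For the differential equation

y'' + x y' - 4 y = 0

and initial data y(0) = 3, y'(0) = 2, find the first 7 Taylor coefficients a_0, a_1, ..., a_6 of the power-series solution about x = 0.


Ansatz: y(x) = sum_{n>=0} a_n x^n, so y'(x) = sum_{n>=1} n a_n x^(n-1) and y''(x) = sum_{n>=2} n(n-1) a_n x^(n-2).
Substitute into P(x) y'' + Q(x) y' + R(x) y = 0 with P(x) = 1, Q(x) = x, R(x) = -4, and match powers of x.
Initial conditions: a_0 = 3, a_1 = 2.
Setting the coefficient of each power of x to zero and solving order by order (substituting the coefficients already found):
  x^0: 2 a_2 - 4 a_0 = 0  ->  2 a_2 = 4 a_0 = 12  ->  a_2 = 6
  x^1: 6 a_3 - 3 a_1 = 0  ->  6 a_3 = 3 a_1 = 6  ->  a_3 = 1
  x^2: 12 a_4 - 2 a_2 = 0  ->  12 a_4 = 2 a_2 = 12  ->  a_4 = 1
  x^3: 20 a_5 - a_3 = 0  ->  20 a_5 = a_3 = 1  ->  a_5 = 1/20
  x^4: 30 a_6 = 0  ->  a_6 = 0
Truncated series: y(x) = 3 + 2 x + 6 x^2 + x^3 + x^4 + (1/20) x^5 + O(x^7).

a_0 = 3; a_1 = 2; a_2 = 6; a_3 = 1; a_4 = 1; a_5 = 1/20; a_6 = 0


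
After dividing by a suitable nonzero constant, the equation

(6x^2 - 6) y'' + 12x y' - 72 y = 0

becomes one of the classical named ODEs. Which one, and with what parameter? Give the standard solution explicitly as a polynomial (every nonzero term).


All three coefficients share the factor -6; dividing through by -6 gives  (1 - x^2) y'' - 2x y' + 12 y = 0.
This matches the Legendre equation (1 - x^2) y'' - 2x y' + n(n+1) y = 0 (note the -2x y' term) with n(n+1) = 12, so n = 3; the polynomial solution is P_3(x).
With y = sum_k a_k x^k, matching x^k gives (k+2)(k+1) a_{k+2} = [k(k+1) - n(n+1)] a_k = (k - 3)(k + 4) a_k. The right side vanishes at k = 3, so the series with the parity of 3 terminates at degree 3.
Standard normalization (P_n(1) = 1): leading coefficient (2n)!/(2^n (n!)^2) = 720/(8*36) = 5/2, so a_3 = 5/2. Work downward with a_k = (k+1)(k+2) a_{k+2} / ((k - 3)(k + 4)):
  a_1 = (2)(3)(5/2) / ((1 - 3)(1 + 4)) = 15/(-10) = -3/2
Hence P_3(x) = 5 x^3/2 - 3 x/2.

P_3(x); series = 5 x^3/2 - 3 x/2


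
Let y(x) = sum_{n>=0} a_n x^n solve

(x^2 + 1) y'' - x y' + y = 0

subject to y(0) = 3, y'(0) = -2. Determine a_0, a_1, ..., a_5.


Ansatz: y(x) = sum_{n>=0} a_n x^n, so y'(x) = sum_{n>=1} n a_n x^(n-1) and y''(x) = sum_{n>=2} n(n-1) a_n x^(n-2).
Substitute into P(x) y'' + Q(x) y' + R(x) y = 0 with P(x) = x^2 + 1, Q(x) = -x, R(x) = 1, and match powers of x.
Initial conditions: a_0 = 3, a_1 = -2.
Setting the coefficient of each power of x to zero and solving order by order (substituting the coefficients already found):
  x^0: 2 a_2 + a_0 = 0  ->  2 a_2 = -a_0 = -3  ->  a_2 = -3/2
  x^1: 6 a_3 = 0  ->  a_3 = 0
  x^2: 12 a_4 + a_2 = 0  ->  12 a_4 = -a_2 = 3/2  ->  a_4 = 1/8
  x^3: 20 a_5 + 4 a_3 = 0  ->  20 a_5 = -4 a_3 = 0  ->  a_5 = 0
Truncated series: y(x) = 3 - 2 x - (3/2) x^2 + (1/8) x^4 + O(x^6).

a_0 = 3; a_1 = -2; a_2 = -3/2; a_3 = 0; a_4 = 1/8; a_5 = 0


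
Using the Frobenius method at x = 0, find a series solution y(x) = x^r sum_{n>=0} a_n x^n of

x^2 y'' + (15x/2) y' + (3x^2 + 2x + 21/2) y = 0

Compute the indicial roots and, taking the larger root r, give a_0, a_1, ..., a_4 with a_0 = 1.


Write in Frobenius form y'' + (p(x)/x) y' + (q(x)/x^2) y = 0:
  p(x) = 15/2,  q(x) = 3x^2 + 2x + 21/2.
Indicial equation: r(r-1) + (15/2) r + (21/2) = 0 -> roots r_1 = -3, r_2 = -7/2.
Take r = r_1 = -3. Let y(x) = x^r sum_{n>=0} a_n x^n with a_0 = 1.
Substitute y = x^r sum a_n x^n and match x^{r+n}. The recurrence is
  D(n) a_n + 2 a_{n-1} + 3 a_{n-2} = 0,  where D(n) = (r+n)(r+n-1) + (15/2)(r+n) + (21/2).
  a_n = [-2 a_{n-1} - 3 a_{n-2}] / D(n).
Since the indicial polynomial factors as (r - r_1)(r - r_2), D(n) = (r_1 + n - r_1)(r_1 + n - r_2) = n(n + 1/2).
Evaluating step by step (a_0 = 1):
  n = 1: D(1) = 1(1 + 1/2) = 3/2; numerator = -2(1) = -2; a_1 = (-2)/(3/2) = -4/3
  n = 2: D(2) = 2(2 + 1/2) = 5; numerator = -2(-4/3) - 3(1) = -1/3; a_2 = (-1/3)/(5) = -1/15
  n = 3: D(3) = 3(3 + 1/2) = 21/2; numerator = -2(-1/15) - 3(-4/3) = 62/15; a_3 = (62/15)/(21/2) = 124/315
  n = 4: D(4) = 4(4 + 1/2) = 18; numerator = -2(124/315) - 3(-1/15) = -37/63; a_4 = (-37/63)/(18) = -37/1134

r = -3; a_0 = 1; a_1 = -4/3; a_2 = -1/15; a_3 = 124/315; a_4 = -37/1134


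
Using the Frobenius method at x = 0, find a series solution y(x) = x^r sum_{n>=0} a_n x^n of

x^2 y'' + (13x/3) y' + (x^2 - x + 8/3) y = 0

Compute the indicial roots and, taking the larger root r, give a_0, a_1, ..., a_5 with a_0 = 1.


Write in Frobenius form y'' + (p(x)/x) y' + (q(x)/x^2) y = 0:
  p(x) = 13/3,  q(x) = x^2 - x + 8/3.
Indicial equation: r(r-1) + (13/3) r + (8/3) = 0 -> roots r_1 = -4/3, r_2 = -2.
Take r = r_1 = -4/3. Let y(x) = x^r sum_{n>=0} a_n x^n with a_0 = 1.
Substitute y = x^r sum a_n x^n and match x^{r+n}. The recurrence is
  D(n) a_n - 1 a_{n-1} + 1 a_{n-2} = 0,  where D(n) = (r+n)(r+n-1) + (13/3)(r+n) + (8/3).
  a_n = [1 a_{n-1} - 1 a_{n-2}] / D(n).
Since the indicial polynomial factors as (r - r_1)(r - r_2), D(n) = (r_1 + n - r_1)(r_1 + n - r_2) = n(n + 2/3).
Evaluating step by step (a_0 = 1):
  n = 1: D(1) = 1(1 + 2/3) = 5/3; numerator = 1(1) = 1; a_1 = (1)/(5/3) = 3/5
  n = 2: D(2) = 2(2 + 2/3) = 16/3; numerator = 1(3/5) - 1(1) = -2/5; a_2 = (-2/5)/(16/3) = -3/40
  n = 3: D(3) = 3(3 + 2/3) = 11; numerator = 1(-3/40) - 1(3/5) = -27/40; a_3 = (-27/40)/(11) = -27/440
  n = 4: D(4) = 4(4 + 2/3) = 56/3; numerator = 1(-27/440) - 1(-3/40) = 3/220; a_4 = (3/220)/(56/3) = 9/12320
  n = 5: D(5) = 5(5 + 2/3) = 85/3; numerator = 1(9/12320) - 1(-27/440) = 153/2464; a_5 = (153/2464)/(85/3) = 27/12320

r = -4/3; a_0 = 1; a_1 = 3/5; a_2 = -3/40; a_3 = -27/440; a_4 = 9/12320; a_5 = 27/12320


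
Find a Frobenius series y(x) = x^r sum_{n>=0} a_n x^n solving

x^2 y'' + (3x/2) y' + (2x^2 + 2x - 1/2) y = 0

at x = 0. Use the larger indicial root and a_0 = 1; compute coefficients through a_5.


Write in Frobenius form y'' + (p(x)/x) y' + (q(x)/x^2) y = 0:
  p(x) = 3/2,  q(x) = 2x^2 + 2x - 1/2.
Indicial equation: r(r-1) + (3/2) r + (-1/2) = 0 -> roots r_1 = 1/2, r_2 = -1.
Take r = r_1 = 1/2. Let y(x) = x^r sum_{n>=0} a_n x^n with a_0 = 1.
Substitute y = x^r sum a_n x^n and match x^{r+n}. The recurrence is
  D(n) a_n + 2 a_{n-1} + 2 a_{n-2} = 0,  where D(n) = (r+n)(r+n-1) + (3/2)(r+n) + (-1/2).
  a_n = [-2 a_{n-1} - 2 a_{n-2}] / D(n).
Since the indicial polynomial factors as (r - r_1)(r - r_2), D(n) = (r_1 + n - r_1)(r_1 + n - r_2) = n(n + 3/2).
Evaluating step by step (a_0 = 1):
  n = 1: D(1) = 1(1 + 3/2) = 5/2; numerator = -2(1) = -2; a_1 = (-2)/(5/2) = -4/5
  n = 2: D(2) = 2(2 + 3/2) = 7; numerator = -2(-4/5) - 2(1) = -2/5; a_2 = (-2/5)/(7) = -2/35
  n = 3: D(3) = 3(3 + 3/2) = 27/2; numerator = -2(-2/35) - 2(-4/5) = 12/7; a_3 = (12/7)/(27/2) = 8/63
  n = 4: D(4) = 4(4 + 3/2) = 22; numerator = -2(8/63) - 2(-2/35) = -44/315; a_4 = (-44/315)/(22) = -2/315
  n = 5: D(5) = 5(5 + 3/2) = 65/2; numerator = -2(-2/315) - 2(8/63) = -76/315; a_5 = (-76/315)/(65/2) = -152/20475

r = 1/2; a_0 = 1; a_1 = -4/5; a_2 = -2/35; a_3 = 8/63; a_4 = -2/315; a_5 = -152/20475


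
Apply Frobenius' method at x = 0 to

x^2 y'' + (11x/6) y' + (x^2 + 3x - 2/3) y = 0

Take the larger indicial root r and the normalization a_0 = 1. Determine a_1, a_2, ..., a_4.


Write in Frobenius form y'' + (p(x)/x) y' + (q(x)/x^2) y = 0:
  p(x) = 11/6,  q(x) = x^2 + 3x - 2/3.
Indicial equation: r(r-1) + (11/6) r + (-2/3) = 0 -> roots r_1 = 1/2, r_2 = -4/3.
Take r = r_1 = 1/2. Let y(x) = x^r sum_{n>=0} a_n x^n with a_0 = 1.
Substitute y = x^r sum a_n x^n and match x^{r+n}. The recurrence is
  D(n) a_n + 3 a_{n-1} + 1 a_{n-2} = 0,  where D(n) = (r+n)(r+n-1) + (11/6)(r+n) + (-2/3).
  a_n = [-3 a_{n-1} - 1 a_{n-2}] / D(n).
Since the indicial polynomial factors as (r - r_1)(r - r_2), D(n) = (r_1 + n - r_1)(r_1 + n - r_2) = n(n + 11/6).
Evaluating step by step (a_0 = 1):
  n = 1: D(1) = 1(1 + 11/6) = 17/6; numerator = -3(1) = -3; a_1 = (-3)/(17/6) = -18/17
  n = 2: D(2) = 2(2 + 11/6) = 23/3; numerator = -3(-18/17) - 1(1) = 37/17; a_2 = (37/17)/(23/3) = 111/391
  n = 3: D(3) = 3(3 + 11/6) = 29/2; numerator = -3(111/391) - 1(-18/17) = 81/391; a_3 = (81/391)/(29/2) = 162/11339
  n = 4: D(4) = 4(4 + 11/6) = 70/3; numerator = -3(162/11339) - 1(111/391) = -3705/11339; a_4 = (-3705/11339)/(70/3) = -2223/158746

r = 1/2; a_0 = 1; a_1 = -18/17; a_2 = 111/391; a_3 = 162/11339; a_4 = -2223/158746


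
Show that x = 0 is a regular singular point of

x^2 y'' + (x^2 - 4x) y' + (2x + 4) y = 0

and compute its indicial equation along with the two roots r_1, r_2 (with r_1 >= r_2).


Divide by x^2 to reach normal form y'' + P_1(x) y' + P_2(x) y = 0 with P_1(x) = 1 - 4/x and P_2(x) = 2/x + 4/x^2.
x = 0 is a singular point because the y'-coefficient 1 - 4/x has a pole at x = 0 and the y-coefficient 2/x + 4/x^2 has a pole at x = 0.
It is a regular singular point because x P_1(x) = p(x) = x - 4 and x^2 P_2(x) = q(x) = 2x + 4 are polynomials, hence analytic at x = 0.
p(0) = -4,  q(0) = 4.
Indicial equation: r(r-1) + p(0) r + q(0) = 0, i.e. r^2 + (p(0) - 1) r + q(0) = 0, i.e. r^2 - 5 r + 4 = 0.
Discriminant: (-5)^2 - 4(4) = 9, so r = (5 ± 3)/2.
Solving: r_1 = 4, r_2 = 1.

indicial: r^2 - 5 r + 4 = 0; roots r_1 = 4, r_2 = 1


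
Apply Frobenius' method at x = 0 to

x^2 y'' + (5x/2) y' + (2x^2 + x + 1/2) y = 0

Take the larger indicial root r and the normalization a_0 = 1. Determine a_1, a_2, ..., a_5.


Write in Frobenius form y'' + (p(x)/x) y' + (q(x)/x^2) y = 0:
  p(x) = 5/2,  q(x) = 2x^2 + x + 1/2.
Indicial equation: r(r-1) + (5/2) r + (1/2) = 0 -> roots r_1 = -1/2, r_2 = -1.
Take r = r_1 = -1/2. Let y(x) = x^r sum_{n>=0} a_n x^n with a_0 = 1.
Substitute y = x^r sum a_n x^n and match x^{r+n}. The recurrence is
  D(n) a_n + 1 a_{n-1} + 2 a_{n-2} = 0,  where D(n) = (r+n)(r+n-1) + (5/2)(r+n) + (1/2).
  a_n = [-1 a_{n-1} - 2 a_{n-2}] / D(n).
Since the indicial polynomial factors as (r - r_1)(r - r_2), D(n) = (r_1 + n - r_1)(r_1 + n - r_2) = n(n + 1/2).
Evaluating step by step (a_0 = 1):
  n = 1: D(1) = 1(1 + 1/2) = 3/2; numerator = -1(1) = -1; a_1 = (-1)/(3/2) = -2/3
  n = 2: D(2) = 2(2 + 1/2) = 5; numerator = -1(-2/3) - 2(1) = -4/3; a_2 = (-4/3)/(5) = -4/15
  n = 3: D(3) = 3(3 + 1/2) = 21/2; numerator = -1(-4/15) - 2(-2/3) = 8/5; a_3 = (8/5)/(21/2) = 16/105
  n = 4: D(4) = 4(4 + 1/2) = 18; numerator = -1(16/105) - 2(-4/15) = 8/21; a_4 = (8/21)/(18) = 4/189
  n = 5: D(5) = 5(5 + 1/2) = 55/2; numerator = -1(4/189) - 2(16/105) = -44/135; a_5 = (-44/135)/(55/2) = -8/675

r = -1/2; a_0 = 1; a_1 = -2/3; a_2 = -4/15; a_3 = 16/105; a_4 = 4/189; a_5 = -8/675
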